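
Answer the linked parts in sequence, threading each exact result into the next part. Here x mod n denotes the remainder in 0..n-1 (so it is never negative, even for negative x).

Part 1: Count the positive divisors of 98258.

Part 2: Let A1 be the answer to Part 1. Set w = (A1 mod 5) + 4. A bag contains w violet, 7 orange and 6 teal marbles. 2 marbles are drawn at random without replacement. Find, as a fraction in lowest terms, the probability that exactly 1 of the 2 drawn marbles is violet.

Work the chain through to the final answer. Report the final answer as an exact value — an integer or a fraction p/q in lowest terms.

91/190

Part 1: 98258 = 2 * 73 * 673; number of divisors = (1+1) * (1+1) * (1+1) = 8; answer 8
Part 2: A1 = 8; w = 7; total draws C(20,2) = 190; favorable C(7,1)*C(13,1) = 91; P = 91/190; answer 91/190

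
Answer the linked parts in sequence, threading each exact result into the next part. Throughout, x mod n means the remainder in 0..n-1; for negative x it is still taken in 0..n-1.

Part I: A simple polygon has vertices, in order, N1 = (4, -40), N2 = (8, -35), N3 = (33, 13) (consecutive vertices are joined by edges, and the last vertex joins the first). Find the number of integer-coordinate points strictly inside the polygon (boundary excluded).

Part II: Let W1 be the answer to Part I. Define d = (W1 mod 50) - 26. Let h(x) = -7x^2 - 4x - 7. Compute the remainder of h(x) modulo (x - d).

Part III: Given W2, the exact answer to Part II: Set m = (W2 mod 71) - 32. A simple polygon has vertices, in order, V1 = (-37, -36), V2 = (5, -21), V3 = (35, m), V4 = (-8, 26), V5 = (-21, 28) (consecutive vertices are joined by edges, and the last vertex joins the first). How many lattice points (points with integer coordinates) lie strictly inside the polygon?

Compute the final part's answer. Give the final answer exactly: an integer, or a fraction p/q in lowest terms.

Part I: cross terms: (4*-35 - 8*-40)=180, (8*13 - 33*-35)=1259, (33*-40 - 4*13)=-1372; twice the area = |67| = 67; area = 67/2; boundary points = 1 + 1 + 1 = 3; strictly interior points = area - boundary/2 + 1 = 33; answer 33
Part II: W1 = 33; d = 7; remainder = value at the root: -7*(7)^2 - 4*(7)^1 - 7 = (-343) + (-28) + (-7) = -378; answer -378
Part III: W2 = -378; m = 16; cross terms: (-37*-21 - 5*-36)=957, (5*16 - 35*-21)=815, (35*26 - -8*16)=1038, (-8*28 - -21*26)=322, (-21*-36 - -37*28)=1792; twice the area = |4924| = 4924; area = 2462; boundary points = 3 + 1 + 1 + 1 + 16 = 22; strictly interior points = area - boundary/2 + 1 = 2452; answer 2452

2452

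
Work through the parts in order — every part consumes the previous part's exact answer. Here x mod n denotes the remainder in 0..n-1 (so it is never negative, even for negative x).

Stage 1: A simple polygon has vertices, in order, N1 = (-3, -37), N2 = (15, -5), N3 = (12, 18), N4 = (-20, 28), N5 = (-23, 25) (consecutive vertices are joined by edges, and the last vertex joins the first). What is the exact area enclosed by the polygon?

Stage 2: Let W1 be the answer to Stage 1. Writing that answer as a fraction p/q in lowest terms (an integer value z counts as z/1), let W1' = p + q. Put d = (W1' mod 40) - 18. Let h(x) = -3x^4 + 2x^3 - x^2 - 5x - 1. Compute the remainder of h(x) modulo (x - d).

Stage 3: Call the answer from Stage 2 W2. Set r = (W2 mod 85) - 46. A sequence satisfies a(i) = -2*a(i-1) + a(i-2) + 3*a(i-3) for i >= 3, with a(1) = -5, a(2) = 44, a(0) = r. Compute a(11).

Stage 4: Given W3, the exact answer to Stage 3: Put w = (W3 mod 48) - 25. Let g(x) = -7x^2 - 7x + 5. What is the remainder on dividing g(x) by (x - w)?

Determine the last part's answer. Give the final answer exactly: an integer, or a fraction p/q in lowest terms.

-3229

Stage 1: cross terms: (-3*-5 - 15*-37)=570, (15*18 - 12*-5)=330, (12*28 - -20*18)=696, (-20*25 - -23*28)=144, (-23*-37 - -3*25)=926; twice the area = |2666| = 2666; area = 1333; answer 1333
Stage 2: W1 = 1333; threaded value p + q = 1334; d = -4; remainder = value at the root: -3*(-4)^4 + 2*(-4)^3 - 1*(-4)^2 - 5*(-4)^1 - 1 = (-768) + (-128) + (-16) + (20) + (-1) = -893; answer -893
Stage 3: W2 = -893; r = -4; a(3) = -2*(44) + 1*(-5) + 3*(-4) = -105; iterating: a(3)=-105, a(4)=239, a(5)=-451, a(6)=826, a(7)=-1386, a(8)=2245, a(9)=-3398, a(10)=4883, a(11)=-6429; answer -6429
Stage 4: W3 = -6429; w = -22; remainder = value at the root: -7*(-22)^2 - 7*(-22)^1 + 5 = (-3388) + (154) + (5) = -3229; answer -3229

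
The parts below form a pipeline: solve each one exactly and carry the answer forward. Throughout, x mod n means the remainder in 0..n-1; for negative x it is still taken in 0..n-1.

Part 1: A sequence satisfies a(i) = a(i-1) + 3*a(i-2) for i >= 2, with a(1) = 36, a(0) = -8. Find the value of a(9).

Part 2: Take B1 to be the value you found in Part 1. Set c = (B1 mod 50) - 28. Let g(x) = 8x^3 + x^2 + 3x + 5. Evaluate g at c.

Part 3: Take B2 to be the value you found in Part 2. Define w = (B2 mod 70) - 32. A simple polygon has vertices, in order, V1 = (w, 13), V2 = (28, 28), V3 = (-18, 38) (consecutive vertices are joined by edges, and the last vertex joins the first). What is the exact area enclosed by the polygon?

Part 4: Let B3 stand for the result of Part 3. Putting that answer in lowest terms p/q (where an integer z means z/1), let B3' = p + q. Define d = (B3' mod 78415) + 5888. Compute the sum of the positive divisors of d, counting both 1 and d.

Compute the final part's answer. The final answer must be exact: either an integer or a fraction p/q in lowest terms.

10816

Part 1: a(2) = 1*(36) + 3*(-8) = 12; iterating: a(2)=12, a(3)=120, a(4)=156, a(5)=516, a(6)=984, a(7)=2532, a(8)=5484, a(9)=13080; answer 13080
Part 2: B1 = 13080; c = 2; 8*(2)^3 + 1*(2)^2 + 3*(2)^1 + 5 = (64) + (4) + (6) + (5) = 79; answer 79
Part 3: B2 = 79; w = -23; cross terms: (-23*28 - 28*13)=-1008, (28*38 - -18*28)=1568, (-18*13 - -23*38)=640; twice the area = |1200| = 1200; area = 600; answer 600
Part 4: B3 = 600; threaded value p + q = 601; d = 6489; 6489 = 3^2 * 7 * 103; sigma = (1 + 3 + 9) * (1 + 7) * (1 + 103) = 13 * 8 * 104 = 10816; answer 10816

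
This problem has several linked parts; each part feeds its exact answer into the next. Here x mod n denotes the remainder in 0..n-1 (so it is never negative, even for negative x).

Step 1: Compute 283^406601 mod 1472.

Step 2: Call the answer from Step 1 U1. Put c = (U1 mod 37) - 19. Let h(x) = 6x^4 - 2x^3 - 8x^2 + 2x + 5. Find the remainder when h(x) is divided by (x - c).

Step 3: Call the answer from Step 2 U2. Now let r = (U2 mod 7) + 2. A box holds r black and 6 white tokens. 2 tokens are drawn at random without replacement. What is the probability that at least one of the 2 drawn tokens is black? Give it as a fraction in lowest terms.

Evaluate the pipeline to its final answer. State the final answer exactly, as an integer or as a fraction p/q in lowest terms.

Step 1: squarings mod 1472: 283^1=283, 283^2=601, 283^4=561, 283^8=1185, 283^16=1409, 283^32=1025, 283^64=1089, 283^128=961, 283^256=577, 283^512=257, 283^1024=1281, 283^2048=1153, 283^4096=193, 283^8192=449, 283^16384=1409, 283^32768=1025, 283^65536=1089, 283^131072=961, 283^262144=577; 283^406601 = 283^1 * 283^8 * 283^64 * 283^1024 * 283^4096 * 283^8192 * 283^131072 * 283^262144 = 379 (mod 1472); answer 379
Step 2: U1 = 379; c = -10; remainder = value at the root: 6*(-10)^4 - 2*(-10)^3 - 8*(-10)^2 + 2*(-10)^1 + 5 = (60000) + (2000) + (-800) + (-20) + (5) = 61185; answer 61185
Step 3: U2 = 61185; r = 7; total draws C(13,2) = 78; complement C(6,2) = 15; favorable 78 - 15 = 63; P = 21/26; answer 21/26

21/26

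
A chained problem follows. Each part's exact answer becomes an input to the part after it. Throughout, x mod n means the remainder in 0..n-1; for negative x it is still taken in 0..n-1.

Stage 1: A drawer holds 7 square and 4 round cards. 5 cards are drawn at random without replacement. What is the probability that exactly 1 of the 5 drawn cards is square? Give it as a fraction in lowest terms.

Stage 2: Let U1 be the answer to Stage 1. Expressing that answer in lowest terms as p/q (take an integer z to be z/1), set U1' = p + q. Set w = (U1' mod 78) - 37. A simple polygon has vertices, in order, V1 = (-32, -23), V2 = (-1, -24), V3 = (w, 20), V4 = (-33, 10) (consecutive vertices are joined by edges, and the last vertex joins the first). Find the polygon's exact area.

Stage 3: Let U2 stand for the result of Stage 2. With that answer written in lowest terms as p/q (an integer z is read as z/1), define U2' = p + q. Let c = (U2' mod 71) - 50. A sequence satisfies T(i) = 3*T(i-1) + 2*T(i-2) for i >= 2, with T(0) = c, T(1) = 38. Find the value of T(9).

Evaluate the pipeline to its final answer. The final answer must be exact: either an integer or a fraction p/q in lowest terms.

711656

Stage 1: total draws C(11,5) = 462; favorable C(7,1)*C(4,4) = 7; P = 1/66; answer 1/66
Stage 2: U1 = 1/66; threaded value p + q = 67; w = 30; cross terms: (-32*-24 - -1*-23)=745, (-1*20 - 30*-24)=700, (30*10 - -33*20)=960, (-33*-23 - -32*10)=1079; twice the area = |3484| = 3484; area = 1742; answer 1742
Stage 3: U2 = 1742; threaded value p + q = 1743; c = -11; T(2) = 3*(38) + 2*(-11) = 92; iterating: T(2)=92, T(3)=352, T(4)=1240, T(5)=4424, T(6)=15752, T(7)=56104, T(8)=199816, T(9)=711656; answer 711656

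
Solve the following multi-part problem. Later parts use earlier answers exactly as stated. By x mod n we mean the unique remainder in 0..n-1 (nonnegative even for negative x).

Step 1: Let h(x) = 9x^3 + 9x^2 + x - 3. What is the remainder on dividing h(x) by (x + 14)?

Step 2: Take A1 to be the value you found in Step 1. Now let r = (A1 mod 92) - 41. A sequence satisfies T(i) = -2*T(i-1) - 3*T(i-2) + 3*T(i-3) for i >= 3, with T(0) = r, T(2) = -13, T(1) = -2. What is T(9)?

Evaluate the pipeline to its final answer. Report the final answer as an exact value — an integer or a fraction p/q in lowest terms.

3929

Step 1: remainder = value at the root: 9*(-14)^3 + 9*(-14)^2 + 1*(-14)^1 - 3 = (-24696) + (1764) + (-14) + (-3) = -22949; answer -22949
Step 2: A1 = -22949; r = 10; T(3) = -2*(-13) - 3*(-2) + 3*(10) = 62; iterating: T(3)=62, T(4)=-91, T(5)=-43, T(6)=545, T(7)=-1234, T(8)=704, T(9)=3929; answer 3929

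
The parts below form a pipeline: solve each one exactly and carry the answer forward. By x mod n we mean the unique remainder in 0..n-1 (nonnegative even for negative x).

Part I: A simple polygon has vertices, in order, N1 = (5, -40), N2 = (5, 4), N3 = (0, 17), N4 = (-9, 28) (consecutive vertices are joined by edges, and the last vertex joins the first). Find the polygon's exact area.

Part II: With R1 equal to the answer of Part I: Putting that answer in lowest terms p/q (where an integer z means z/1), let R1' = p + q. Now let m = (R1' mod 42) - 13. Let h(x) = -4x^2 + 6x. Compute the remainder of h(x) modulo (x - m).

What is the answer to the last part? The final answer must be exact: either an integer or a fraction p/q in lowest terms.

-378

Part I: cross terms: (5*4 - 5*-40)=220, (5*17 - 0*4)=85, (0*28 - -9*17)=153, (-9*-40 - 5*28)=220; twice the area = |678| = 678; area = 339; answer 339
Part II: R1 = 339; threaded value p + q = 340; m = -9; remainder = value at the root: -4*(-9)^2 + 6*(-9)^1 = (-324) + (-54) = -378; answer -378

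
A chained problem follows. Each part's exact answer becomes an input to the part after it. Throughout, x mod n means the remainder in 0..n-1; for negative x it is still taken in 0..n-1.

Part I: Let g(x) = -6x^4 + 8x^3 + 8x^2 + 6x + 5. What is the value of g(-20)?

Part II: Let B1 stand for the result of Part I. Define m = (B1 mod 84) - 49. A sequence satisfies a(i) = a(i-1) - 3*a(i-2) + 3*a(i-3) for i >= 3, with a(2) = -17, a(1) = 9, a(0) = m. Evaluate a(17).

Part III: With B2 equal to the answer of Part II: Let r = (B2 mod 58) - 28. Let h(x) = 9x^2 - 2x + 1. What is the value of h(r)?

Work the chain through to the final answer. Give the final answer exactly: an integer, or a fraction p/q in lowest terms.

Part I: -6*(-20)^4 + 8*(-20)^3 + 8*(-20)^2 + 6*(-20)^1 + 5 = (-960000) + (-64000) + (3200) + (-120) + (5) = -1020915; answer -1020915
Part II: B1 = -1020915; m = -28; a(3) = 1*(-17) - 3*(9) + 3*(-28) = -128; iterating: a(3)=-128, a(4)=-50, a(5)=283, a(6)=49, a(7)=-950, a(8)=-248, a(9)=2749, a(10)=643, a(11)=-8348, a(12)=-2030, a(13)=24943, a(14)=5989, a(15)=-74930, a(16)=-18068, a(17)=224689; answer 224689
Part III: B2 = 224689; r = 27; 9*(27)^2 - 2*(27)^1 + 1 = (6561) + (-54) + (1) = 6508; answer 6508

6508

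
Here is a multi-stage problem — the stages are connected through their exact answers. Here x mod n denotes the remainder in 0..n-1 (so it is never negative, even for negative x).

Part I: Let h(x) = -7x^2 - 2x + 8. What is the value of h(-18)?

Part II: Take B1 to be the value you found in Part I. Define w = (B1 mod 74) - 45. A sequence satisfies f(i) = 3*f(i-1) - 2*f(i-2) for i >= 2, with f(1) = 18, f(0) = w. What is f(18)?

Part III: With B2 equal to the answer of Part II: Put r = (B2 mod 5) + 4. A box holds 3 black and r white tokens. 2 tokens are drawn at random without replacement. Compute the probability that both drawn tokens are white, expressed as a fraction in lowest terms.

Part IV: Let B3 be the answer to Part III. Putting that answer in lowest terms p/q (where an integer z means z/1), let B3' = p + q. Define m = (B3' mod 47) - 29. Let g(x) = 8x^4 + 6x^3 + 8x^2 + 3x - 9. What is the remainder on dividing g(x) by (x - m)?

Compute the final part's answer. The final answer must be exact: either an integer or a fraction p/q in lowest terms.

21670

Part I: -7*(-18)^2 - 2*(-18)^1 + 8 = (-2268) + (36) + (8) = -2224; answer -2224
Part II: B1 = -2224; w = 25; f(2) = 3*(18) - 2*(25) = 4; iterating: f(2)=4, f(3)=-24, f(4)=-80, f(5)=-192, f(6)=-416, f(7)=-864, f(8)=-1760, f(9)=-3552, f(10)=-7136, f(11)=-14304, f(12)=-28640, f(13)=-57312, f(14)=-114656, f(15)=-229344, f(16)=-458720, f(17)=-917472, f(18)=-1834976; answer -1834976
Part III: B2 = -1834976; r = 8; total draws C(11,2) = 55; favorable C(8,2) = 28; P = 28/55; answer 28/55
Part IV: B3 = 28/55; threaded value p + q = 83; m = 7; remainder = value at the root: 8*(7)^4 + 6*(7)^3 + 8*(7)^2 + 3*(7)^1 - 9 = (19208) + (2058) + (392) + (21) + (-9) = 21670; answer 21670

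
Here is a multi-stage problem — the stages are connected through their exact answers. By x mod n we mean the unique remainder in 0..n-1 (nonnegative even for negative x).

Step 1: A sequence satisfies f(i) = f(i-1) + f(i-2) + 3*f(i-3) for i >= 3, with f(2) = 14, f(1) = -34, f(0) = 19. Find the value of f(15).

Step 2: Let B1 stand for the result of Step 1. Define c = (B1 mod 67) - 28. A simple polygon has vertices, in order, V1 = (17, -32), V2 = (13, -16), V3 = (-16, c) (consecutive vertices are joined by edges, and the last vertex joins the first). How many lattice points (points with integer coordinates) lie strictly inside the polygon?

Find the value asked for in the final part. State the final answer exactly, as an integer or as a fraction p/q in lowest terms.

162

Step 1: f(3) = 1*(14) + 1*(-34) + 3*(19) = 37; iterating: f(3)=37, f(4)=-51, f(5)=28, f(6)=88, f(7)=-37, f(8)=135, f(9)=362, f(10)=386, f(11)=1153, f(12)=2625, f(13)=4936, f(14)=11020, f(15)=23831; answer 23831
Step 2: B1 = 23831; c = 18; cross terms: (17*-16 - 13*-32)=144, (13*18 - -16*-16)=-22, (-16*-32 - 17*18)=206; twice the area = |328| = 328; area = 164; boundary points = 4 + 1 + 1 = 6; strictly interior points = area - boundary/2 + 1 = 162; answer 162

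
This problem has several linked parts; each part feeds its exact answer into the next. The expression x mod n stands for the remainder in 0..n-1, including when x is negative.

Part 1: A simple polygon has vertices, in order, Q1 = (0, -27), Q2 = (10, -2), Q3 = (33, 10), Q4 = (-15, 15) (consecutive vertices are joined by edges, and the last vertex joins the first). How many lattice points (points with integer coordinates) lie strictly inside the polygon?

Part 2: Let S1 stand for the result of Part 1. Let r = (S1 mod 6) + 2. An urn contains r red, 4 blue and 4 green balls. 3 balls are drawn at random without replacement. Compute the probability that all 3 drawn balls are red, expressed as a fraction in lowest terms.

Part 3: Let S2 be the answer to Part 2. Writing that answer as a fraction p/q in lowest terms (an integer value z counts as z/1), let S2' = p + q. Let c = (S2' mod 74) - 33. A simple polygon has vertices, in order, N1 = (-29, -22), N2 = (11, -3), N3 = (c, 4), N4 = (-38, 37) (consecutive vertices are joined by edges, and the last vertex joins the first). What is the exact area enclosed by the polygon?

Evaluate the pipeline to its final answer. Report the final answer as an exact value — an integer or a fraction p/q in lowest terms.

Part 1: cross terms: (0*-2 - 10*-27)=270, (10*10 - 33*-2)=166, (33*15 - -15*10)=645, (-15*-27 - 0*15)=405; twice the area = |1486| = 1486; area = 743; boundary points = 5 + 1 + 1 + 3 = 10; strictly interior points = area - boundary/2 + 1 = 739; answer 739
Part 2: S1 = 739; r = 3; total draws C(11,3) = 165; favorable C(3,3) = 1; P = 1/165; answer 1/165
Part 3: S2 = 1/165; threaded value p + q = 166; c = -15; cross terms: (-29*-3 - 11*-22)=329, (11*4 - -15*-3)=-1, (-15*37 - -38*4)=-403, (-38*-22 - -29*37)=1909; twice the area = |1834| = 1834; area = 917; answer 917

917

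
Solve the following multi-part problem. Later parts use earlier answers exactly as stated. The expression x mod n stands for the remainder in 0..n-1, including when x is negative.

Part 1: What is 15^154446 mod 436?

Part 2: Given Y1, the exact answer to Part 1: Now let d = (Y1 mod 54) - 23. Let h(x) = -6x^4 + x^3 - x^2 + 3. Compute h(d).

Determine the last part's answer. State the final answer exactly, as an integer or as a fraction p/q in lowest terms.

-8025

Part 1: squarings mod 436: 15^1=15, 15^2=225, 15^4=49, 15^8=221, 15^16=9, 15^32=81, 15^64=21, 15^128=5, 15^256=25, 15^512=189, 15^1024=405, 15^2048=89, 15^4096=73, 15^8192=97, 15^16384=253, 15^32768=353, 15^65536=349, 15^131072=157; 15^154446 = 15^2 * 15^4 * 15^8 * 15^64 * 15^256 * 15^512 * 15^2048 * 15^4096 * 15^16384 * 15^131072 = 125 (mod 436); answer 125
Part 2: Y1 = 125; d = -6; -6*(-6)^4 + 1*(-6)^3 - 1*(-6)^2 + 3 = (-7776) + (-216) + (-36) + (3) = -8025; answer -8025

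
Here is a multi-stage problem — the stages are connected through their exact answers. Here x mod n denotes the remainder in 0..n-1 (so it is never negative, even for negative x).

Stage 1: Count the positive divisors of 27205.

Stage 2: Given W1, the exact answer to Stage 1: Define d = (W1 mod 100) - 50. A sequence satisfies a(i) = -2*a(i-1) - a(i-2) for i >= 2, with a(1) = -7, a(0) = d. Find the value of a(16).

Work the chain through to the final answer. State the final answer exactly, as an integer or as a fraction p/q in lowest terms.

Stage 1: 27205 = 5 * 5441; number of divisors = (1+1) * (1+1) = 4; answer 4
Stage 2: W1 = 4; d = -46; a(2) = -2*(-7) - 1*(-46) = 60; iterating: a(2)=60, a(3)=-113, a(4)=166, a(5)=-219, a(6)=272, a(7)=-325, a(8)=378, a(9)=-431, a(10)=484, a(11)=-537, a(12)=590, a(13)=-643, a(14)=696, a(15)=-749, a(16)=802; answer 802

802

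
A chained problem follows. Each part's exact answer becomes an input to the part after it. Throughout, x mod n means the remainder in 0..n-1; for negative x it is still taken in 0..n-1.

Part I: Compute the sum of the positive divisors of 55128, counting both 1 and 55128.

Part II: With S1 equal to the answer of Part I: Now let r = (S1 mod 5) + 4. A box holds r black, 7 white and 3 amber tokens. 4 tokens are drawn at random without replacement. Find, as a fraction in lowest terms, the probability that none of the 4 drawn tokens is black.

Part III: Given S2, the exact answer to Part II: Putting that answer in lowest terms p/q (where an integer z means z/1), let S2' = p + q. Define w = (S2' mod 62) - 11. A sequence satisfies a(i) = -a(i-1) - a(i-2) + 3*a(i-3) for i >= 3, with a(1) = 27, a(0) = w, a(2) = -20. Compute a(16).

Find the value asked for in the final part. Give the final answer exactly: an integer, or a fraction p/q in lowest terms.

-109578

Part I: 55128 = 2^3 * 3 * 2297; sigma = (1 + 2 + 4 + 8) * (1 + 3) * (1 + 2297) = 15 * 4 * 2298 = 137880; answer 137880
Part II: S1 = 137880; r = 4; total draws C(14,4) = 1001; favorable C(10,4) = 210; P = 30/143; answer 30/143
Part III: S2 = 30/143; threaded value p + q = 173; w = 38; a(3) = -1*(-20) - 1*(27) + 3*(38) = 107; iterating: a(3)=107, a(4)=-6, a(5)=-161, a(6)=488, a(7)=-345, a(8)=-626, a(9)=2435, a(10)=-2844, a(11)=-1469, a(12)=11618, a(13)=-18681, a(14)=2656, a(15)=50879, a(16)=-109578; answer -109578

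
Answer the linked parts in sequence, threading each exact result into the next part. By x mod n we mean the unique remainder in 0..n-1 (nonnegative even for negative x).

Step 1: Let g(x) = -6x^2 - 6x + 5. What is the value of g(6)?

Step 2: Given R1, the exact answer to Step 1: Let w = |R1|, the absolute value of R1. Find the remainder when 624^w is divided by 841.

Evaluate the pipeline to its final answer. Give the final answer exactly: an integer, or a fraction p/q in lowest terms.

699

Step 1: -6*(6)^2 - 6*(6)^1 + 5 = (-216) + (-36) + (5) = -247; answer -247
Step 2: R1 = -247; w = 247; squarings mod 841: 624^1=624, 624^2=834, 624^4=49, 624^8=719, 624^16=587, 624^32=600, 624^64=52, 624^128=181; 624^247 = 624^1 * 624^2 * 624^4 * 624^16 * 624^32 * 624^64 * 624^128 = 699 (mod 841); answer 699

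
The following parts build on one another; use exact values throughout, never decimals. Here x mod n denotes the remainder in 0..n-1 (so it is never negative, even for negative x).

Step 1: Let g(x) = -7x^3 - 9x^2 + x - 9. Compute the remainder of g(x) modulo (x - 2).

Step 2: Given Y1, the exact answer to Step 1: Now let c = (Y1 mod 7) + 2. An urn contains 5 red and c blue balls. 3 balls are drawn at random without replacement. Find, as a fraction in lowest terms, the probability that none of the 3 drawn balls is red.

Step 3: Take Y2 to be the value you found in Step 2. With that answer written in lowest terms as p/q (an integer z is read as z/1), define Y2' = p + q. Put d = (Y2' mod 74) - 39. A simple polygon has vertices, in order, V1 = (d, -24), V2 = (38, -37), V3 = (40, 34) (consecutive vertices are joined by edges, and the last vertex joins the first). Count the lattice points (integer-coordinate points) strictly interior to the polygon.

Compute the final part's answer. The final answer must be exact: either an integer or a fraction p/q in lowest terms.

Step 1: remainder = value at the root: -7*(2)^3 - 9*(2)^2 + 1*(2)^1 - 9 = (-56) + (-36) + (2) + (-9) = -99; answer -99
Step 2: Y1 = -99; c = 8; total draws C(13,3) = 286; favorable C(8,3) = 56; P = 28/143; answer 28/143
Step 3: Y2 = 28/143; threaded value p + q = 171; d = -16; cross terms: (-16*-37 - 38*-24)=1504, (38*34 - 40*-37)=2772, (40*-24 - -16*34)=-416; twice the area = |3860| = 3860; area = 1930; boundary points = 1 + 1 + 2 = 4; strictly interior points = area - boundary/2 + 1 = 1929; answer 1929

1929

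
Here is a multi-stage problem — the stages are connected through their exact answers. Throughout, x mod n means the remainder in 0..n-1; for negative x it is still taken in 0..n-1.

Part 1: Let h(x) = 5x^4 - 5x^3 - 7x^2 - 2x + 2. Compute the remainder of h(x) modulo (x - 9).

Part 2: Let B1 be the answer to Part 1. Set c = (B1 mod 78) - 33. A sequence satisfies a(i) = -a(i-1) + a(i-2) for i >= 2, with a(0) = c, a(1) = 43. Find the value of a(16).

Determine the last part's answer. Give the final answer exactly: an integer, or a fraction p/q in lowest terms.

Part 1: remainder = value at the root: 5*(9)^4 - 5*(9)^3 - 7*(9)^2 - 2*(9)^1 + 2 = (32805) + (-3645) + (-567) + (-18) + (2) = 28577; answer 28577
Part 2: B1 = 28577; c = -4; a(2) = -1*(43) + 1*(-4) = -47; iterating: a(2)=-47, a(3)=90, a(4)=-137, a(5)=227, a(6)=-364, a(7)=591, a(8)=-955, a(9)=1546, a(10)=-2501, a(11)=4047, a(12)=-6548, a(13)=10595, a(14)=-17143, a(15)=27738, a(16)=-44881; answer -44881

-44881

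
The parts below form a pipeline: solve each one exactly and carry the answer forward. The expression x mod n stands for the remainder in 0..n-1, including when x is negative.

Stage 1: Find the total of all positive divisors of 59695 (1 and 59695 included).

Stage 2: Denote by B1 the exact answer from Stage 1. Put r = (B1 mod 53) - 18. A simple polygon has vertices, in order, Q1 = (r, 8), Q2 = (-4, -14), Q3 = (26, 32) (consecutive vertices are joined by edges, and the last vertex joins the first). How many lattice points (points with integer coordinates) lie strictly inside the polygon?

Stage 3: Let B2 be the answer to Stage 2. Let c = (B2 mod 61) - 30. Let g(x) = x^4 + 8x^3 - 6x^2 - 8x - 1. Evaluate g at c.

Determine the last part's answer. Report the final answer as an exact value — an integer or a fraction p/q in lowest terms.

22394

Stage 1: 59695 = 5 * 11939; sigma = (1 + 5) * (1 + 11939) = 6 * 11940 = 71640; answer 71640
Stage 2: B1 = 71640; r = 19; cross terms: (19*-14 - -4*8)=-234, (-4*32 - 26*-14)=236, (26*8 - 19*32)=-400; twice the area = |-398| = 398; area = 199; boundary points = 1 + 2 + 1 = 4; strictly interior points = area - boundary/2 + 1 = 198; answer 198
Stage 3: B2 = 198; c = -15; 1*(-15)^4 + 8*(-15)^3 - 6*(-15)^2 - 8*(-15)^1 - 1 = (50625) + (-27000) + (-1350) + (120) + (-1) = 22394; answer 22394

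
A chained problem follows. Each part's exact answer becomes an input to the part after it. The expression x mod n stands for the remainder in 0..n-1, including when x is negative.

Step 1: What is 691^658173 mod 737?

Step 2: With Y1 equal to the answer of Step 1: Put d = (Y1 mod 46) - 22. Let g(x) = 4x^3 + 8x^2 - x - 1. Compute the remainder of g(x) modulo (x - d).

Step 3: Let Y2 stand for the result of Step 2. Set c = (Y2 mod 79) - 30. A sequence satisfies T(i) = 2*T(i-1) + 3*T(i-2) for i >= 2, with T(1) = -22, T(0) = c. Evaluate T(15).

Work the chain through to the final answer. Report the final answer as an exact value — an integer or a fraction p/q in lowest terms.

Step 1: squarings mod 737: 691^1=691, 691^2=642, 691^4=181, 691^8=333, 691^16=339, 691^32=686, 691^64=390, 691^128=278, 691^256=636, 691^512=620, 691^1024=423, 691^2048=575, 691^4096=449, 691^8192=400, 691^16384=71, 691^32768=619, 691^65536=658, 691^131072=345, 691^262144=368, 691^524288=553; 691^658173 = 691^1 * 691^4 * 691^8 * 691^16 * 691^32 * 691^64 * 691^128 * 691^512 * 691^2048 * 691^131072 * 691^524288 = 531 (mod 737); answer 531
Step 2: Y1 = 531; d = 3; remainder = value at the root: 4*(3)^3 + 8*(3)^2 - 1*(3)^1 - 1 = (108) + (72) + (-3) + (-1) = 176; answer 176
Step 3: Y2 = 176; c = -12; T(2) = 2*(-22) + 3*(-12) = -80; iterating: T(2)=-80, T(3)=-226, T(4)=-692, T(5)=-2062, T(6)=-6200, T(7)=-18586, T(8)=-55772, T(9)=-167302, T(10)=-501920, T(11)=-1505746, T(12)=-4517252, T(13)=-13551742, T(14)=-40655240, T(15)=-121965706; answer -121965706

-121965706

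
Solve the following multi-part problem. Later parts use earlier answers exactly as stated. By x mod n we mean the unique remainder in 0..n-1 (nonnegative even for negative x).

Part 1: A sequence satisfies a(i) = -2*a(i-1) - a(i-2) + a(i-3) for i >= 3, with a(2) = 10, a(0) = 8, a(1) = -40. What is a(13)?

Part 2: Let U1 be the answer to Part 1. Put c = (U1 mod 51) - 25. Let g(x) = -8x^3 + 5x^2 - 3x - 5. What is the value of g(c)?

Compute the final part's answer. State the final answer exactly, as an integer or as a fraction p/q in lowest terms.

22969

Part 1: a(3) = -2*(10) - 1*(-40) + 1*(8) = 28; iterating: a(3)=28, a(4)=-106, a(5)=194, a(6)=-254, a(7)=208, a(8)=32, a(9)=-526, a(10)=1228, a(11)=-1898, a(12)=2042, a(13)=-958; answer -958
Part 2: U1 = -958; c = -14; -8*(-14)^3 + 5*(-14)^2 - 3*(-14)^1 - 5 = (21952) + (980) + (42) + (-5) = 22969; answer 22969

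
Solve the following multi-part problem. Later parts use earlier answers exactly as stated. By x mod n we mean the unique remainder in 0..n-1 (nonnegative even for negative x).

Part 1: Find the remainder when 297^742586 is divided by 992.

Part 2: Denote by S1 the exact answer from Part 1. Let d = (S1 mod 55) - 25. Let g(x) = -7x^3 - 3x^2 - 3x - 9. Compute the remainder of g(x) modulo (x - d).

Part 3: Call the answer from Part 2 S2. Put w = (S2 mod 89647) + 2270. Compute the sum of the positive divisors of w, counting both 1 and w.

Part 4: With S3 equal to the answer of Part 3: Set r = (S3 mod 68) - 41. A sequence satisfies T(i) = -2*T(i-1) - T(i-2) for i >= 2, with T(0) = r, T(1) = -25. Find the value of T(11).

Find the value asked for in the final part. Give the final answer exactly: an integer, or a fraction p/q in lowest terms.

Part 1: squarings mod 992: 297^1=297, 297^2=913, 297^4=289, 297^8=193, 297^16=545, 297^32=417, 297^64=289, 297^128=193, 297^256=545, 297^512=417, 297^1024=289, 297^2048=193, 297^4096=545, 297^8192=417, 297^16384=289, 297^32768=193, 297^65536=545, 297^131072=417, 297^262144=289, 297^524288=193; 297^742586 = 297^2 * 297^8 * 297^16 * 297^32 * 297^128 * 297^1024 * 297^4096 * 297^16384 * 297^65536 * 297^131072 * 297^524288 = 369 (mod 992); answer 369
Part 2: S1 = 369; d = 14; remainder = value at the root: -7*(14)^3 - 3*(14)^2 - 3*(14)^1 - 9 = (-19208) + (-588) + (-42) + (-9) = -19847; answer -19847
Part 3: S2 = -19847; w = 72070; 72070 = 2 * 5 * 7207; sigma = (1 + 2) * (1 + 5) * (1 + 7207) = 3 * 6 * 7208 = 129744; answer 129744
Part 4: S3 = 129744; r = -41; T(2) = -2*(-25) - 1*(-41) = 91; iterating: T(2)=91, T(3)=-157, T(4)=223, T(5)=-289, T(6)=355, T(7)=-421, T(8)=487, T(9)=-553, T(10)=619, T(11)=-685; answer -685

-685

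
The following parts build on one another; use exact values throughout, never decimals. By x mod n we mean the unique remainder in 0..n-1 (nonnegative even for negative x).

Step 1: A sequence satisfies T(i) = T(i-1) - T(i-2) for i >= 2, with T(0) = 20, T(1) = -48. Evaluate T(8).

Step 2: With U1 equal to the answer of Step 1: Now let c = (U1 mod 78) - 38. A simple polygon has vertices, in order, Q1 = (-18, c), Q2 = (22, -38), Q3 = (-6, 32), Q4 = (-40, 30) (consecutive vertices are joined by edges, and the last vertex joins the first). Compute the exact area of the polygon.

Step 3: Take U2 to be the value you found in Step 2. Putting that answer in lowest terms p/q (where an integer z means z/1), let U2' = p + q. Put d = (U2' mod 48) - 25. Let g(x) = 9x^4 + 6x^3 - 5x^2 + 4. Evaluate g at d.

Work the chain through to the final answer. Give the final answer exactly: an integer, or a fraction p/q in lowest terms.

175540

Step 1: T(2) = 1*(-48) - 1*(20) = -68; iterating: T(2)=-68, T(3)=-20, T(4)=48, T(5)=68, T(6)=20, T(7)=-48, T(8)=-68; answer -68
Step 2: U1 = -68; c = -28; cross terms: (-18*-38 - 22*-28)=1300, (22*32 - -6*-38)=476, (-6*30 - -40*32)=1100, (-40*-28 - -18*30)=1660; twice the area = |4536| = 4536; area = 2268; answer 2268
Step 3: U2 = 2268; threaded value p + q = 2269; d = -12; 9*(-12)^4 + 6*(-12)^3 - 5*(-12)^2 + 4 = (186624) + (-10368) + (-720) + (4) = 175540; answer 175540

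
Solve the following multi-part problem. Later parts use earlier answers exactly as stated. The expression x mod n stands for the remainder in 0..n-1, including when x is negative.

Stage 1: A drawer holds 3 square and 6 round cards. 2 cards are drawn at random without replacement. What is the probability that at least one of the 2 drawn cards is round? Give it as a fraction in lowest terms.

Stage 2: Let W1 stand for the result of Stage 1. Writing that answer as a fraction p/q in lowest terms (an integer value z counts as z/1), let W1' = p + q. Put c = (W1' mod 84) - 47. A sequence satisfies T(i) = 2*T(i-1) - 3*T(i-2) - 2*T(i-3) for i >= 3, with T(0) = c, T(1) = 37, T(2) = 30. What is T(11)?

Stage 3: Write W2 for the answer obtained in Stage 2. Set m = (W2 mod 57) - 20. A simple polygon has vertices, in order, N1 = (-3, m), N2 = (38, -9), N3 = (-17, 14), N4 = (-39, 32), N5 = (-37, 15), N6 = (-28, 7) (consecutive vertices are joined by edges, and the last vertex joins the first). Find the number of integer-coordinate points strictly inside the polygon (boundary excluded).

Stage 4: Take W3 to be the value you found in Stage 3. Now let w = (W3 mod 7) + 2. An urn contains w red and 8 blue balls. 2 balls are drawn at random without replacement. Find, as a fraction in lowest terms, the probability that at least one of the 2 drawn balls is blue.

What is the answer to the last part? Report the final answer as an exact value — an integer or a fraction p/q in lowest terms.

Stage 1: total draws C(9,2) = 36; complement C(3,2) = 3; favorable 36 - 3 = 33; P = 11/12; answer 11/12
Stage 2: W1 = 11/12; threaded value p + q = 23; c = -24; T(3) = 2*(30) - 3*(37) - 2*(-24) = -3; iterating: T(3)=-3, T(4)=-170, T(5)=-391, T(6)=-266, T(7)=981, T(8)=3542, T(9)=4673, T(10)=-3242, T(11)=-27587; answer -27587
Stage 3: W2 = -27587; m = -19; cross terms: (-3*-9 - 38*-19)=749, (38*14 - -17*-9)=379, (-17*32 - -39*14)=2, (-39*15 - -37*32)=599, (-37*7 - -28*15)=161, (-28*-19 - -3*7)=553; twice the area = |2443| = 2443; area = 2443/2; boundary points = 1 + 1 + 2 + 1 + 1 + 1 = 7; strictly interior points = area - boundary/2 + 1 = 1219; answer 1219
Stage 4: W3 = 1219; w = 3; total draws C(11,2) = 55; complement C(3,2) = 3; favorable 55 - 3 = 52; P = 52/55; answer 52/55

52/55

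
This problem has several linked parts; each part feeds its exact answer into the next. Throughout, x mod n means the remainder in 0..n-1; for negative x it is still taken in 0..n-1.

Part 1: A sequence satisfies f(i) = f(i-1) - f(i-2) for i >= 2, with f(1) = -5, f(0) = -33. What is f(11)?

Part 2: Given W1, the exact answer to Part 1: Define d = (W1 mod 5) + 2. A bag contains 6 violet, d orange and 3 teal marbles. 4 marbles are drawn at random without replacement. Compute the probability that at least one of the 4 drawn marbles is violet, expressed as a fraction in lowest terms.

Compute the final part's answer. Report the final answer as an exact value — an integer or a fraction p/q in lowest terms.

Part 1: f(2) = 1*(-5) - 1*(-33) = 28; iterating: f(2)=28, f(3)=33, f(4)=5, f(5)=-28, f(6)=-33, f(7)=-5, f(8)=28, f(9)=33, f(10)=5, f(11)=-28; answer -28
Part 2: W1 = -28; d = 4; total draws C(13,4) = 715; complement C(7,4) = 35; favorable 715 - 35 = 680; P = 136/143; answer 136/143

136/143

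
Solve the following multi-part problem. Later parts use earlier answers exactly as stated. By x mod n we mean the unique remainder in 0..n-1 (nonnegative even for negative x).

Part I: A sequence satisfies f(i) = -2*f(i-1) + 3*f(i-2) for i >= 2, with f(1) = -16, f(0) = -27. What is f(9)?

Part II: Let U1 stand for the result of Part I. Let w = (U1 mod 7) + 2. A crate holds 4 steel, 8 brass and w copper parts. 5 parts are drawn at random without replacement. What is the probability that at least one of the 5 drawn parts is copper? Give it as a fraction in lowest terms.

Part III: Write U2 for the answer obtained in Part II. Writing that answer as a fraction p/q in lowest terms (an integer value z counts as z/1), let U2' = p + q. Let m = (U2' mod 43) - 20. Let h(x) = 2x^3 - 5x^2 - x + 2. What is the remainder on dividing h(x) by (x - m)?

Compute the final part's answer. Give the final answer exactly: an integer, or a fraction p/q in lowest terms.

1046

Part I: f(2) = -2*(-16) + 3*(-27) = -49; iterating: f(2)=-49, f(3)=50, f(4)=-247, f(5)=644, f(6)=-2029, f(7)=5990, f(8)=-18067, f(9)=54104; answer 54104
Part II: U1 = 54104; w = 3; total draws C(15,5) = 3003; complement C(12,5) = 792; favorable 3003 - 792 = 2211; P = 67/91; answer 67/91
Part III: U2 = 67/91; threaded value p + q = 158; m = 9; remainder = value at the root: 2*(9)^3 - 5*(9)^2 - 1*(9)^1 + 2 = (1458) + (-405) + (-9) + (2) = 1046; answer 1046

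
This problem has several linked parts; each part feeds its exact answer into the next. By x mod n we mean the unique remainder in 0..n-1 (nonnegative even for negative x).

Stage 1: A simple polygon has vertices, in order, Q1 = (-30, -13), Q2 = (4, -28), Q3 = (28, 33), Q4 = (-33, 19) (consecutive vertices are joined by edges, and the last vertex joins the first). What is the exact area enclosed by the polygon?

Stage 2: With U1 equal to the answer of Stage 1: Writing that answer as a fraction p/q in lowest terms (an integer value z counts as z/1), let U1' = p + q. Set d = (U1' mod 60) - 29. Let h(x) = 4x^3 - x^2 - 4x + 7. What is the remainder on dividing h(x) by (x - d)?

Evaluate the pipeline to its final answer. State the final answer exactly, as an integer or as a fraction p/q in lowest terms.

Stage 1: cross terms: (-30*-28 - 4*-13)=892, (4*33 - 28*-28)=916, (28*19 - -33*33)=1621, (-33*-13 - -30*19)=999; twice the area = |4428| = 4428; area = 2214; answer 2214
Stage 2: U1 = 2214; threaded value p + q = 2215; d = 26; remainder = value at the root: 4*(26)^3 - 1*(26)^2 - 4*(26)^1 + 7 = (70304) + (-676) + (-104) + (7) = 69531; answer 69531

69531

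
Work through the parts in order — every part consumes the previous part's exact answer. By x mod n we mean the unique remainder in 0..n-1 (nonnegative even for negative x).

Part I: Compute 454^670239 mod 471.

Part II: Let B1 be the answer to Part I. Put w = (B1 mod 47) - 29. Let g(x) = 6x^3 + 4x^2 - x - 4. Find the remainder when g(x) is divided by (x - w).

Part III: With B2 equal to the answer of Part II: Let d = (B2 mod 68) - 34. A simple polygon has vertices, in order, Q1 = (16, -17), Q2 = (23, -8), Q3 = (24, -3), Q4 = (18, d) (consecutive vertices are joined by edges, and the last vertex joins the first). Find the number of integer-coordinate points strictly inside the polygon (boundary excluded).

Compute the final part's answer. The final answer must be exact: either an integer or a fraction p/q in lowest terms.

122

Part I: squarings mod 471: 454^1=454, 454^2=289, 454^4=154, 454^8=166, 454^16=238, 454^32=124, 454^64=304, 454^128=100, 454^256=109, 454^512=106, 454^1024=403, 454^2048=385, 454^4096=331, 454^8192=289, 454^16384=154, 454^32768=166, 454^65536=238, 454^131072=124, 454^262144=304, 454^524288=100; 454^670239 = 454^1 * 454^2 * 454^4 * 454^8 * 454^16 * 454^512 * 454^2048 * 454^4096 * 454^8192 * 454^131072 * 454^524288 = 370 (mod 471); answer 370
Part II: B1 = 370; w = 12; remainder = value at the root: 6*(12)^3 + 4*(12)^2 - 1*(12)^1 - 4 = (10368) + (576) + (-12) + (-4) = 10928; answer 10928
Part III: B2 = 10928; d = 14; cross terms: (16*-8 - 23*-17)=263, (23*-3 - 24*-8)=123, (24*14 - 18*-3)=390, (18*-17 - 16*14)=-530; twice the area = |246| = 246; area = 123; boundary points = 1 + 1 + 1 + 1 = 4; strictly interior points = area - boundary/2 + 1 = 122; answer 122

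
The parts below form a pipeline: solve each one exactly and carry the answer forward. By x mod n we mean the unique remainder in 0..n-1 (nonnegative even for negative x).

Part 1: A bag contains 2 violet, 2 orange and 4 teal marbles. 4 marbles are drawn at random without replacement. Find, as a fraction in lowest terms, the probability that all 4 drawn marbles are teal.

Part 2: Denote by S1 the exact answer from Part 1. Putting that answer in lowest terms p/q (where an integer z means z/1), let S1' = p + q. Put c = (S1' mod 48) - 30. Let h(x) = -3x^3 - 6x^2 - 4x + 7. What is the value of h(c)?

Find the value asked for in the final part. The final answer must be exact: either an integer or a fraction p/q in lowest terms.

Part 1: total draws C(8,4) = 70; favorable C(4,4) = 1; P = 1/70; answer 1/70
Part 2: S1 = 1/70; threaded value p + q = 71; c = -7; -3*(-7)^3 - 6*(-7)^2 - 4*(-7)^1 + 7 = (1029) + (-294) + (28) + (7) = 770; answer 770

770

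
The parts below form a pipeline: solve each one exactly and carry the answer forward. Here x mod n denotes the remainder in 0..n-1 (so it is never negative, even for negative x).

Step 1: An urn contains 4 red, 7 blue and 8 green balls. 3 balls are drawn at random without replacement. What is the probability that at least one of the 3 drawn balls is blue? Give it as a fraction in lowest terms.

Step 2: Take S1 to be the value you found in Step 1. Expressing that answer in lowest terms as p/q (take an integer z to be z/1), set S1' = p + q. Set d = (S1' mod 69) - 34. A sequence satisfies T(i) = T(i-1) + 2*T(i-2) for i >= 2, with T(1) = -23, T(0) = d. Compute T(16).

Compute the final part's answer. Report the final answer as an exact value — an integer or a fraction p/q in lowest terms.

Step 1: total draws C(19,3) = 969; complement C(12,3) = 220; favorable 969 - 220 = 749; P = 749/969; answer 749/969
Step 2: S1 = 749/969; threaded value p + q = 1718; d = 28; T(2) = 1*(-23) + 2*(28) = 33; iterating: T(2)=33, T(3)=-13, T(4)=53, T(5)=27, T(6)=133, T(7)=187, T(8)=453, T(9)=827, T(10)=1733, T(11)=3387, T(12)=6853, T(13)=13627, T(14)=27333, T(15)=54587, T(16)=109253; answer 109253

109253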